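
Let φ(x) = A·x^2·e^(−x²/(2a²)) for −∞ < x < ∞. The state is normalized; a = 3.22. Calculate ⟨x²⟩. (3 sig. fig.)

⟨x^2⟩ ≈ 25.9

By definition ⟨x²⟩ = ∫ x^2 |φ(x)|² dx.
With ∫_{−∞}^{∞} x^(2m) e^(−αx²) dx = (2m−1)!!·√π / (2^m α^(m+1/2)), evaluating both integrals, ⟨x²⟩ = 5·a^2/2.
Putting a = 3.22 gives 25.92.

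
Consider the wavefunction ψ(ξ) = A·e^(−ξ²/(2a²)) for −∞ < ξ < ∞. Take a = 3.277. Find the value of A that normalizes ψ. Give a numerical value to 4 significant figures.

The normalization condition is ∫|ψ|² dξ = 1 from −∞ to ∞.
Carrying out the integral gives A² · √(π)·a.
Hence A² = 1/[√(π)·a].
With a = 3.277: A² = 0.17217 and A = 0.41493.

A ≈ 0.4149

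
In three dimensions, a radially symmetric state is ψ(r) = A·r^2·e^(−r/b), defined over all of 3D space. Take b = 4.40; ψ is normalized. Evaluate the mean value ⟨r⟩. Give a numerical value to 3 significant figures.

By definition ⟨r⟩ = ∫ r |ψ(r)|² 4πr² dr.
Using ∫₀^∞ rⁿ e^(−αr) dr = n!/αⁿ⁺¹, the ratio of the moment integral to the normalization integral gives ⟨r⟩ = 7·b/2.
Putting b = 4.40 gives 15.40.

⟨r⟩ ≈ 15.4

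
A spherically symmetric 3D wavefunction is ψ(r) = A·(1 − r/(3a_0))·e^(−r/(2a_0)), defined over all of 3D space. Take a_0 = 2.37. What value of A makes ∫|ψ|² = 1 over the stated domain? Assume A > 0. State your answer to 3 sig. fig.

We need A² ∫|f|² 4πr² dr = 1, taking the integral from 0 to ∞.
The angular integral contributes 4π, leaving ∫₀^∞ r²|ψ|² dr.
Recall ∫₀^∞ r^m e^(−r/β) dr = m!·β^(m+1), carrying out the integral gives A² · 8·π·a_0^3/3.
With a_0 = 2.37: A² = 0.008967 and A = 0.09469.

A ≈ 0.0947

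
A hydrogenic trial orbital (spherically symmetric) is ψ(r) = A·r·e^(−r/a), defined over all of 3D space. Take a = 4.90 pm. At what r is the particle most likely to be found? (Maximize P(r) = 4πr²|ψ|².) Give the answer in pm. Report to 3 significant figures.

Set d/dr [P(r) = 4πr²|ψ|²] = 0 and solve for r > 0.
This gives r = 2·a.
With a = 4.90, the most probable radial distance is 9.800 pm.

r ≈ 9.80 pm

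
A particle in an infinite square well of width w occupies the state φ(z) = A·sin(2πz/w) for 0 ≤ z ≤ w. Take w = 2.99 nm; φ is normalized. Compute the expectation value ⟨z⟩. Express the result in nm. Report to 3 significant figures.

By definition ⟨z⟩ = ∫ z |φ(z)|² dz.
Using sin²θ = (1 − cos 2θ)/2, evaluating both integrals, ⟨z⟩ = w/2.
With w = 2.99, ⟨z⟩ = 1.495.

⟨z⟩ ≈ 1.50 nm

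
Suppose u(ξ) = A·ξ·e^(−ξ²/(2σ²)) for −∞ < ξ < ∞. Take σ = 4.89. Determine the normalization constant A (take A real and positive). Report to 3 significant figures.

A ≈ 0.0982

The normalization condition is ∫|u|² dξ = 1 from −∞ to ∞.
With u = A·ξ·e^(−ξ²/(2σ²)), the integral evaluates to A²·[√(π)·σ^3/2].
So A² = (√(π)·σ^3/2)^(−1).
Plugging in σ = 4.89 yields A = 0.09823.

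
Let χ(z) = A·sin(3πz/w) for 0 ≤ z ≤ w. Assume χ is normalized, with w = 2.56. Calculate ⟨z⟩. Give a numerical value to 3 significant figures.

⟨z⟩ ≈ 1.28

The expectation value is the |χ|²-weighted average of z: ∫ z|χ|² dz.
Since the A² factors cancel between numerator and denominator, ⟨z⟩ = w/2.
With w = 2.56, ⟨z⟩ = 1.280.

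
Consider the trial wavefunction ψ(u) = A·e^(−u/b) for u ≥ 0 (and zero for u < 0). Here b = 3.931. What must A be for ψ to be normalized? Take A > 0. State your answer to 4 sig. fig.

We need A² ∫|f|² du = 1, taking the integral from 0 to ∞.
Recall ∫₀^∞ u^m e^(−u/β) du = m!·β^(m+1), carrying out the integral gives A² · b/2.
Setting this equal to 1 gives A² = 1/(b/2).
With b = 3.931: A² = 0.50878 and A = 0.71329.

A ≈ 0.7133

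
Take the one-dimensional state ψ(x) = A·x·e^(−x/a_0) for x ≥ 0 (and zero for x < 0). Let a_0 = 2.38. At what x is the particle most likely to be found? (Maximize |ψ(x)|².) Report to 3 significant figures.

Set d/dx [|ψ(x)|²] = 0 and solve for x > 0.
Solving yields x = a_0.
With a_0 = 2.38, the most probable position is 2.380.

x ≈ 2.38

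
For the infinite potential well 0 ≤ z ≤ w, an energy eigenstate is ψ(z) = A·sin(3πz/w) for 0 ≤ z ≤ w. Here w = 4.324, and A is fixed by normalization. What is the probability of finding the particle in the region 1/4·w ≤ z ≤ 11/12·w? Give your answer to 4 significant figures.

|ψ|² is the probability density, so P = ∫_{1/4·w}^{11/12·w} |ψ|² dz.
The normalization integral ∫|ψ|²dz over the whole domain equals w/2·A², and A² cancels in the ratio.
Let u = z/w; then A² and the length scale cancel, so P = ∫_{1/4}^{11/12} sin(3·π·u)^2 du ÷ ∫_{0}^{1} sin(3·π·u)^2 du.
An antiderivative of sin(3·π·u)^2 is u/2 - sin(6·π·u)/(12·π); evaluating from 1/4 to 11/12 gives 1/3, while the full integral is 1/2.
This works out to P = 2/3.

P ≈ 0.6667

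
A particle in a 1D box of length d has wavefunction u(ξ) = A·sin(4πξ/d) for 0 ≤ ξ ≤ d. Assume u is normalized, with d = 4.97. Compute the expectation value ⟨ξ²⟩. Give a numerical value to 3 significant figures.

⟨ξ²⟩ = ∫ ξ^2 |u|² dξ over the full domain.
The ratio of the moment integral to the normalization integral gives ⟨ξ²⟩ = -d^2/(32·π^2) + d^2/3.
Putting d = 4.97 gives 8.155.

⟨ξ^2⟩ ≈ 8.16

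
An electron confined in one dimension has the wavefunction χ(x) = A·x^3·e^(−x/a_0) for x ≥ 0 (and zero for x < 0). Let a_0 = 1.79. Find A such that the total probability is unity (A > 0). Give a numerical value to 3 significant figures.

Require ∫ |χ|² dx = 1 over the whole domain.
Using ∫₀^∞ xⁿ e^(−αx) dx = n!/αⁿ⁺¹, ∫|χ|² dx = A²·(45·a_0^7/8).
Substituting a_0 = 1.79 gives A² = 0.003019, so A = 0.05495.

A ≈ 0.0549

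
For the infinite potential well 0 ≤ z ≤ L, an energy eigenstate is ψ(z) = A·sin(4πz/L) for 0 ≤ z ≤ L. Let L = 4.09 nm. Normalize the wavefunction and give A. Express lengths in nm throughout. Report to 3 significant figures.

The normalization condition is ∫|ψ|² dz = 1 from 0 to L.
With ψ = A·sin(4πz/L), the integral evaluates to A²·[L/2].
Setting this equal to 1 gives A² = 1/(L/2).
With L = 4.09: A² = 0.4890 and A = 0.6993.

A ≈ 0.699 nm^(-1/2)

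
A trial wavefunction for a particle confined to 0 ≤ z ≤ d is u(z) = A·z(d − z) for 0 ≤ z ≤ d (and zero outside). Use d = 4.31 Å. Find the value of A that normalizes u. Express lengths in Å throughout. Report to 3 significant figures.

Require ∫ |u|² dz = 1 over the whole domain.
The integral (without the A² prefactor) comes out to d^5/30.
Setting this equal to 1 gives A² = 1/(d^5/30).
With d = 4.31: A² = 0.02017 and A = 0.1420.

A ≈ 0.142 Å^(-5/2)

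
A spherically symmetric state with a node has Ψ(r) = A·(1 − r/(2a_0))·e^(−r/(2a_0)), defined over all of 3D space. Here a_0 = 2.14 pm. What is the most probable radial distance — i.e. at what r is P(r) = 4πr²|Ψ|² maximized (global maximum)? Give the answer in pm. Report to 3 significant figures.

The maximum of P(r) = 4πr²|Ψ|² occurs where its derivative vanishes.
Solving yields r = a_0·(√(5) + 3).
With a_0 = 2.14, the most probable radial distance is 11.21 pm.

r ≈ 11.2 pm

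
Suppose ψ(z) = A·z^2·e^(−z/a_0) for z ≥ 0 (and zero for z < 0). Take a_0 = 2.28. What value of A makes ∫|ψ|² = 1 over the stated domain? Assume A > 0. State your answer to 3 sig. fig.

Require ∫ |ψ|² dz = 1 over the whole domain.
With ψ = A·z^2·e^(−z/a_0), the integral evaluates to A²·[3·a_0^5/4].
Hence A² = 1/[3·a_0^5/4].
Substituting a_0 = 2.28 gives A² = 0.02164, so A = 0.1471.

A ≈ 0.147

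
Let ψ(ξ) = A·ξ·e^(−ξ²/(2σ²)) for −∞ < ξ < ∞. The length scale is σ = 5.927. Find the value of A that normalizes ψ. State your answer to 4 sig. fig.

A ≈ 0.07362

Require ∫ |ψ|² dξ = 1 over the whole domain.
With ∫_{−∞}^{∞} ξ^(2m) e^(−αξ²) dξ = (2m−1)!!·√π / (2^m α^(m+1/2)), ∫|ψ|² dξ = A²·(√(π)·σ^3/2).
Plugging in σ = 5.927 yields A = 0.073616.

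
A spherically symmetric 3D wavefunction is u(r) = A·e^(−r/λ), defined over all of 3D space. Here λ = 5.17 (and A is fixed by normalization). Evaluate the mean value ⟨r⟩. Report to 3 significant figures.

⟨r⟩ ≈ 7.76

⟨r⟩ = ∫ r |u|² 4πr² dr over the full domain.
With ∫₀^∞ r^3 e^(−αr) dr = 3!/α^4, evaluating both integrals, ⟨r⟩ = 3·λ/2.
With λ = 5.17, ⟨r⟩ = 7.755.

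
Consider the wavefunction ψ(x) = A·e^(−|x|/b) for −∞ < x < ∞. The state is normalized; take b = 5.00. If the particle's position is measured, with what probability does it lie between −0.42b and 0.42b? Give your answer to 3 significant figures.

P ≈ 0.568

|ψ|² is the probability density, so P = ∫_{−0.42b}^{0.42b} |ψ|² dx.
With A² fixed by ∫|ψ|² = 1, i.e. A² = (b)^(−1), substitute and integrate.
Both integrals are even about x = 0, so only the x ≥ 0 halves are needed (the factors of 2 cancel). Let u = x/b; then A² and the length scale cancel, so P = ∫_{0}^{0.42} e^(-2·u) du ÷ ∫_{0}^{∞} e^(-2·u) du.
Using ∫ e^(-2·u) du = -e^(-2·u)/2, the numerator is 1/2 - e^(-21/25)/2 and the denominator is 1/2.
Taking the ratio, P = 0.5683.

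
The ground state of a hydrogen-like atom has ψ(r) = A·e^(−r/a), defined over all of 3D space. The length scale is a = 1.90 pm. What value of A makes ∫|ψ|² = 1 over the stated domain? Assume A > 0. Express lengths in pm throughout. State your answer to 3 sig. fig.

We need A² ∫|f|² 4πr² dr = 1, taking the integral from 0 to ∞.
The angular integral contributes 4π, leaving ∫₀^∞ r²|ψ|² dr.
Using ∫₀^∞ rⁿ e^(−αr) dr = n!/αⁿ⁺¹, carrying out the integral gives A² · π·a^3.
Hence A² = 1/[π·a^3].
Plugging in a = 1.90 yields A = 0.2154.

A ≈ 0.215 pm^(-3/2)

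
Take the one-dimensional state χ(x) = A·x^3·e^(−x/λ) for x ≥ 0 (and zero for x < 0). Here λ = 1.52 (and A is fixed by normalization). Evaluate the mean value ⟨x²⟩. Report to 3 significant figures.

The expectation value is the |χ|²-weighted average of x^2: ∫ x^2|χ|² dx.
With ∫₀^∞ x^8 e^(−αx) dx = 8!/α^9, since the A² factors cancel between numerator and denominator, ⟨x²⟩ = 14·λ^2.
Putting λ = 1.52 gives 32.35.

⟨x^2⟩ ≈ 32.3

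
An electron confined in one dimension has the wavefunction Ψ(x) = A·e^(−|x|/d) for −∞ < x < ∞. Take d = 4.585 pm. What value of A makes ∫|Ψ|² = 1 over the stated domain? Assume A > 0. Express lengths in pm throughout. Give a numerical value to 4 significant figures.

A ≈ 0.4670 pm^(-1/2)

Require ∫ |Ψ|² dx = 1 over the whole domain.
The integral (without the A² prefactor) comes out to d.
Substituting d = 4.585 gives A² = 0.21810, so A = 0.46701.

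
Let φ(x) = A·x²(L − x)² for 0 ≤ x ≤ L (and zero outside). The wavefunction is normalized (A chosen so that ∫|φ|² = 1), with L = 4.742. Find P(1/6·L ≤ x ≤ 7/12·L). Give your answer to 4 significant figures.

The probability is P = ∫ |φ|² dx over [1/6·L, 7/12·L].
Since A² = 1/(L^9/630), this is the region integral divided by the full normalization integral.
Substituting u = x/L, A² and the length scale cancel in the ratio: P = ∫_{1/6}^{7/12} u^4·(1 - u)^4 du / ∫_{0}^{1} u^4·(1 - u)^4 du.
Using ∫ u^4·(1 - u)^4 du = u^5·(70·u^4 - 315·u^3 + 540·u^2 - 420·u + 126)/630, the numerator is ≈ 0.00109321 and the denominator is 1/630.
The result is P = 0.68872.

P ≈ 0.6887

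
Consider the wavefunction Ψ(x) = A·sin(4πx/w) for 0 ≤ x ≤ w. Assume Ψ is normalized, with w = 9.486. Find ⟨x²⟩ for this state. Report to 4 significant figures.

⟨x^2⟩ ≈ 29.71

By definition ⟨x²⟩ = ∫ x^2 |Ψ(x)|² dx.
With ∫₀^w sin²(nπx/w) dx = w/2, since the A² factors cancel between numerator and denominator, ⟨x²⟩ = -w^2/(32·π^2) + w^2/3.
Putting w = 9.486 gives 29.710.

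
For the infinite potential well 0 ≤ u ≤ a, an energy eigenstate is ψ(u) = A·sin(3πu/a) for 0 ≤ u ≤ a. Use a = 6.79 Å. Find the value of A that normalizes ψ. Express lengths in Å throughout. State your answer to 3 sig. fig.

A ≈ 0.543 Å^(-1/2)

Require ∫ |ψ|² du = 1 over the whole domain.
Carrying out the integral gives A² · a/2.
So A² = (a/2)^(−1).
Plugging in a = 6.79 yields A = 0.5427.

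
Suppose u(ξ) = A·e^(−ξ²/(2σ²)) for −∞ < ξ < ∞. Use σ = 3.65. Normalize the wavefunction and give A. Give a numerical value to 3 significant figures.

The normalization condition is ∫|u|² dξ = 1 from −∞ to ∞.
Differentiating ∫e^(−αξ²) dξ = √(π/α) under α to get the higher moments, the integral (without the A² prefactor) comes out to √(π)·σ.
So A² = (√(π)·σ)^(−1).
Substituting σ = 3.65 gives A² = 0.1546, so A = 0.3932.

A ≈ 0.393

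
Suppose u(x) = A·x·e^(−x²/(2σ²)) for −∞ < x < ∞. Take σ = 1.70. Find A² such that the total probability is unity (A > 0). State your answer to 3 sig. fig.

A^2 ≈ 0.230

Normalization requires ∫|u|² dx = 1, integrated from −∞ to ∞.
With u = A·x·e^(−x²/(2σ²)), the integral evaluates to A²·[√(π)·σ^3/2].
Hence A² = 1/[√(π)·σ^3/2].
With σ = 1.70: A² = 0.2297 and A = 0.4792.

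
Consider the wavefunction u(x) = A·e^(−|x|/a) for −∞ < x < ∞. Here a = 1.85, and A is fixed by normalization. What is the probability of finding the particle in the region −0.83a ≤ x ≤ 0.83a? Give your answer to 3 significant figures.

|u|² is the probability density, so P = ∫_{−0.83a}^{0.83a} |u|² dx.
Since A² = 1/(a), this is the region integral divided by the full normalization integral.
By symmetry take twice the x ≥ 0 contribution in numerator and denominator; the 2's cancel. Substituting t = x/a, A² and the length scale cancel in the ratio: P = ∫_{0}^{0.83} e^(-2·t) dt / ∫_{0}^{∞} e^(-2·t) dt.
With ∫ e^(-2·t) dt = -e^(-2·t)/2 + C, the region integral is 1/2 - e^(-83/50)/2 and the full one is 1/2.
This works out to P = 0.8099.

P ≈ 0.810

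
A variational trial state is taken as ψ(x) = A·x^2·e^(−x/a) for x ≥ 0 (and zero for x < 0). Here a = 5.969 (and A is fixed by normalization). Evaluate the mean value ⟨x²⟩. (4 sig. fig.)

By definition ⟨x²⟩ = ∫ x^2 |ψ(x)|² dx.
With ∫₀^∞ x^6 e^(−αx) dx = 6!/α^7, since the A² factors cancel between numerator and denominator, ⟨x²⟩ = 15·a^2/2.
Putting a = 5.969 gives 267.22.

⟨x^2⟩ ≈ 267.2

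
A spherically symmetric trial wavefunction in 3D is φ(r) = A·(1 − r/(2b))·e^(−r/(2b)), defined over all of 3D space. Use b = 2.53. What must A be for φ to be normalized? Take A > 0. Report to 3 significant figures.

A ≈ 0.0496

We need A² ∫|f|² 4πr² dr = 1, taking the integral from 0 to ∞.
The angular integral contributes 4π, leaving ∫₀^∞ r²|φ|² dr.
With φ = A·(1 − r/(2b))·e^(−r/(2b)), the integral evaluates to A²·[8·π·b^3].
Setting this equal to 1 gives A² = 1/(8·π·b^3).
Plugging in b = 2.53 yields A = 0.04957.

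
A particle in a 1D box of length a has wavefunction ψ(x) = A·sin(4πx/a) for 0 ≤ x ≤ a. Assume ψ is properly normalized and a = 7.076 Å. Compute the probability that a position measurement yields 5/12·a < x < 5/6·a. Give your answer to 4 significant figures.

P ≈ 0.3478

P = ∫_{5/12·a}^{5/6·a} |ψ(x)|² dx.
The normalization integral ∫|ψ|²dx over the whole domain equals a/2·A², and A² cancels in the ratio.
In terms of u = x/a (A² and the length scale cancel between numerator and denominator), P = [∫_{5/12}^{5/6} sin(4·π·u)^2 du] / [∫_{0}^{1} sin(4·π·u)^2 du].
With ∫ sin(4·π·u)^2 du = u/2 - sin(4·π·u)·cos(4·π·u)/(8·π) + C, the region integral is -√(3)/(16·π) + 5/24 and the full one is 1/2.
This works out to P = -√(3)/(8·π) + 5/12.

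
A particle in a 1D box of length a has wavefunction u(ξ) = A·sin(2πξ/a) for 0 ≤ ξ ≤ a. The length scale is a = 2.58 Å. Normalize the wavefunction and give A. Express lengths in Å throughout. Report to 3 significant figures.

A ≈ 0.880 Å^(-1/2)

Require ∫ |u|² dξ = 1 over the whole domain.
The integral (without the A² prefactor) comes out to a/2.
Setting this equal to 1 gives A² = 1/(a/2).
Plugging in a = 2.58 yields A = 0.8805.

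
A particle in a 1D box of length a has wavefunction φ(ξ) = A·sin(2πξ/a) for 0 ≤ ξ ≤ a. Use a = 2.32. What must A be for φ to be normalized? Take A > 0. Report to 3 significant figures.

The normalization condition is ∫|φ|² dξ = 1 from 0 to a.
With ∫₀^a sin²(nπξ/a) dξ = a/2, carrying out the integral gives A² · a/2.
Setting this equal to 1 gives A² = 1/(a/2).
With a = 2.32: A² = 0.8621 and A = 0.9285.

A ≈ 0.928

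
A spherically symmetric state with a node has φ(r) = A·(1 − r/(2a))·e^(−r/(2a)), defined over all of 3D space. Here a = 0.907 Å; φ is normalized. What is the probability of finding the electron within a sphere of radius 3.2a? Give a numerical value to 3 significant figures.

With dV = 4πr²dr, the probability is ∫|φ|² dV over r ≤ 3.2a.
A² is fixed by ∫₀^∞ 4πr²|φ|² dr = 1, i.e. A² = (8·π·a^3)^(−1).
Let u = r/a; then A², 4π and the length scale all cancel, so P = ∫_{0}^{3.2} u^2·(1 - u/2)^2·e^(-u) du ÷ ∫_{0}^{∞} u^2·(1 - u/2)^2·e^(-u) du.
With ∫ u^2·(1 - u/2)^2·e^(-u) du = -(u^4/4 + u^2 + 2·u + 2)·e^(-u) + C, the region integral is ≈ 0.17164 and the full one is 2.
This evaluates to P = 0.08582.

P ≈ 0.0858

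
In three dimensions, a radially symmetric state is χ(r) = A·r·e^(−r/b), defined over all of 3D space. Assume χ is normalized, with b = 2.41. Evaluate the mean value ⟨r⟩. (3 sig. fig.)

The expectation value is the |χ|²-weighted average of r: ∫ r|χ|² 4πr² dr.
Evaluating both integrals, ⟨r⟩ = 5·b/2.
With b = 2.41, ⟨r⟩ = 6.025.

⟨r⟩ ≈ 6.03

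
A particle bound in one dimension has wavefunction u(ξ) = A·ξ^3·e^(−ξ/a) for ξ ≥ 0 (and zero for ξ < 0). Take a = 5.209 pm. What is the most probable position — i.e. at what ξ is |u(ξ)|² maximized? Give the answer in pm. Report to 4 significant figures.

The maximum of |u(ξ)|² occurs where its derivative vanishes.
Solving yields ξ = 3·a.
With a = 5.209, the most probable position is 15.627 pm.

ξ ≈ 15.63 pm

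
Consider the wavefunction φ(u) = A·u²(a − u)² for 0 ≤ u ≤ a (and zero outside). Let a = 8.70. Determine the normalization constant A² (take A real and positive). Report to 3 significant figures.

A^2 ≈ 0.00000221

We need A² ∫|f|² du = 1, taking the integral from 0 to a.
Expanding the polynomial and integrating term by term, the integral (without the A² prefactor) comes out to a^9/630.
Setting this equal to 1 gives A² = 1/(a^9/630).
Substituting a = 8.70 gives A² = 0.000002206, so A = 0.001485.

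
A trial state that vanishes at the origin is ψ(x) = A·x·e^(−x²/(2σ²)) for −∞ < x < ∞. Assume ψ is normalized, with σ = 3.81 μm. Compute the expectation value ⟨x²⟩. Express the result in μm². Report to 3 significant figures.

⟨x^2⟩ ≈ 21.8 μm^2

The expectation value is the |ψ|²-weighted average of x^2: ∫ x^2|ψ|² dx.
Since the A² factors cancel between numerator and denominator, ⟨x²⟩ = 3·σ^2/2.
Putting σ = 3.81 gives 21.77.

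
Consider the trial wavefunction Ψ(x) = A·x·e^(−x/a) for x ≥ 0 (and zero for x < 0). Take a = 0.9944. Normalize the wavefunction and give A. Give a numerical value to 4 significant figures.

The normalization condition is ∫|Ψ|² dx = 1 from 0 to ∞.
Using ∫₀^∞ xⁿ e^(−αx) dx = n!/αⁿ⁺¹, carrying out the integral gives A² · a^3/4.
So A² = (a^3/4)^(−1).
Substituting a = 0.9944 gives A² = 4.0680, so A = 2.0169.

A ≈ 2.017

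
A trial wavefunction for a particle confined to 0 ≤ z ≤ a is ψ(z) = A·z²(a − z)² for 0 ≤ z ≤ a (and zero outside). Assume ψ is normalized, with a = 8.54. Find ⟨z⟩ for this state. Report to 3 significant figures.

⟨z⟩ ≈ 4.27

The expectation value is the |ψ|²-weighted average of z: ∫ z|ψ|² dz.
Expanding the polynomial and integrating term by term, the ratio of the moment integral to the normalization integral gives ⟨z⟩ = a/2.
Putting a = 8.54 gives 4.270.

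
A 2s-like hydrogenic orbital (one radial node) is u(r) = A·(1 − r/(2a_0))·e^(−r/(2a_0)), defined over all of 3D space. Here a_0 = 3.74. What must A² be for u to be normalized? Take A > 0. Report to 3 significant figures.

Normalization requires ∫|u|² 4πr² dr = 1, integrated from 0 to ∞.
With ∫₀^∞ r^4 e^(−αr) dr = 4!/α^5, ∫|u|² 4πr² dr = A²·(8·π·a_0^3).
So A² = (8·π·a_0^3)^(−1).
With a_0 = 3.74: A² = 0.0007606 and A = 0.02758.

A^2 ≈ 0.000761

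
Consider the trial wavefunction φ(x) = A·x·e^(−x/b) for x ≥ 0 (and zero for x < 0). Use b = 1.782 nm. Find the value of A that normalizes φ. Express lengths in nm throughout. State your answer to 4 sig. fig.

Require ∫ |φ|² dx = 1 over the whole domain.
Using ∫₀^∞ xⁿ e^(−αx) dx = n!/αⁿ⁺¹, with φ = A·x·e^(−x/b), the integral evaluates to A²·[b^3/4].
Hence A² = 1/[b^3/4].
Substituting b = 1.782 gives A² = 0.70687, so A = 0.84075.

A ≈ 0.8408 nm^(-3/2)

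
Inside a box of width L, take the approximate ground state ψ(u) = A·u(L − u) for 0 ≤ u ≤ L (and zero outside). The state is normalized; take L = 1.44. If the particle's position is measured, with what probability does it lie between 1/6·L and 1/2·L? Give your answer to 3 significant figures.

P ≈ 0.465

P = ∫_{1/6·L}^{1/2·L} |ψ(u)|² du.
Since A² = 1/(L^5/30), this is the region integral divided by the full normalization integral.
Let t = u/L; then A² and the length scale cancel, so P = ∫_{1/6}^{1/2} t^2·(1 - t)^2 dt ÷ ∫_{0}^{1} t^2·(1 - t)^2 dt.
An antiderivative of t^2·(1 - t)^2 is t^3·(6·t^2 - 15·t + 10)/30; evaluating from 1/6 to 1/2 gives ≈ 0.015484, while the full integral is 1/30.
This works out to P = 301/648.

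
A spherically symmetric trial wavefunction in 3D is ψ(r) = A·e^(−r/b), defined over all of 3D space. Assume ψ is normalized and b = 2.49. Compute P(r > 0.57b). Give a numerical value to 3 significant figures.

P ≈ 0.892

With dV = 4πr²dr, the probability is ∫|ψ|² dV over r > 0.57b.
The full normalization integral is A²·[π·b^3] = 1, fixing A².
Substituting u = r/b, A², 4π and the length scale all cancel in the ratio: P = ∫_{0.57}^{∞} u^2·e^(-2·u) du / ∫_{0}^{∞} u^2·e^(-2·u) du.
With ∫ u^2·e^(-2·u) du = -(2·u^2 + 2·u + 1)·e^(-2·u)/4 + C, the region integral is ≈ 0.22306 and the full one is 1/4.
The region integral divided by the full integral gives P = 0.8922.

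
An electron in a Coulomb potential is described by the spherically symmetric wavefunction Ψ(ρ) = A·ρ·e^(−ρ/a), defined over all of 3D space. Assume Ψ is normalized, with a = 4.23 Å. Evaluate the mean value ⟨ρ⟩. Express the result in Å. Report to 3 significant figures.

⟨ρ⟩ ≈ 10.6 Å

⟨ρ⟩ = ∫ ρ |Ψ|² 4πρ² dρ over the full domain.
Using ∫₀^∞ ρⁿ e^(−αρ) dρ = n!/αⁿ⁺¹, evaluating both integrals, ⟨ρ⟩ = 5·a/2.
Putting a = 4.23 gives 10.58.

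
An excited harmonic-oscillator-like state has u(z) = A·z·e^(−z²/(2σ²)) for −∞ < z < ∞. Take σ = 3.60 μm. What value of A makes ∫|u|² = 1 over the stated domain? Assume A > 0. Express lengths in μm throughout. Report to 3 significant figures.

We need A² ∫|f|² dz = 1, taking the integral from −∞ to ∞.
The integral (without the A² prefactor) comes out to √(π)·σ^3/2.
Setting this equal to 1 gives A² = 1/(√(π)·σ^3/2).
Plugging in σ = 3.60 yields A = 0.1555.

A ≈ 0.156 μm^(-3/2)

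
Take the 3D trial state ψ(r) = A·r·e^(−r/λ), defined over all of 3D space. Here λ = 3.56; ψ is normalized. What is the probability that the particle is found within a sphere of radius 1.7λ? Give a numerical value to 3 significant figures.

P = ∫ |ψ|² 4πr² dr over r ≤ 1.7λ.
Normalization gives A² = 1/(3·π·λ^5).
Let u = r/λ; then A², 4π and the length scale all cancel, so P = ∫_{0}^{1.7} u^4·e^(-2·u) du ÷ ∫_{0}^{∞} u^4·e^(-2·u) du.
Using ∫ u^4·e^(-2·u) du = -(u^4/2 + u^3 + 3·u^2/2 + 3·u/2 + 3/4)·e^(-2·u), the numerator is ≈ 0.19186 and the denominator is 3/4.
Taking the ratio yields P = 0.2558.

P ≈ 0.256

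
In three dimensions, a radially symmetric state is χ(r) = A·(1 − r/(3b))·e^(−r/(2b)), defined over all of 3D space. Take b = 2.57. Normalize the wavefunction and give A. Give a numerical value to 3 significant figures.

The normalization condition is ∫|χ|² 4πr² dr = 1 from 0 to ∞.
Recall ∫₀^∞ r^m e^(−r/β) dr = m!·β^(m+1), ∫|χ|² 4πr² dr = A²·(8·π·b^3/3).
Plugging in b = 2.57 yields A = 0.08386.

A ≈ 0.0839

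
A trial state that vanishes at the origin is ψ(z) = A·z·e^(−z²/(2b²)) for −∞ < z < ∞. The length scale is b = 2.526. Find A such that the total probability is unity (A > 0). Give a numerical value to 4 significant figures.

We need A² ∫|f|² dz = 1, taking the integral from −∞ to ∞.
With ψ = A·z·e^(−z²/(2b²)), the integral evaluates to A²·[√(π)·b^3/2].
Hence A² = 1/[√(π)·b^3/2].
With b = 2.526: A² = 0.070009 and A = 0.26459.

A ≈ 0.2646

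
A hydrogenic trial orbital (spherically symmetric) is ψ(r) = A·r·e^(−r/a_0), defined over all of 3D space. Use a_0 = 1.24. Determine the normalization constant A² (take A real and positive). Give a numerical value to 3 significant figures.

The normalization condition is ∫|ψ|² 4πr² dr = 1 from 0 to ∞.
The angular integral contributes 4π, leaving ∫₀^∞ r²|ψ|² dr.
With ∫₀^∞ r^4 e^(−αr) dr = 4!/α^5, with ψ = A·r·e^(−r/a_0), the integral evaluates to A²·[3·π·a_0^5].
Setting this equal to 1 gives A² = 1/(3·π·a_0^5).
With a_0 = 1.24: A² = 0.03619 and A = 0.1902.

A^2 ≈ 0.0362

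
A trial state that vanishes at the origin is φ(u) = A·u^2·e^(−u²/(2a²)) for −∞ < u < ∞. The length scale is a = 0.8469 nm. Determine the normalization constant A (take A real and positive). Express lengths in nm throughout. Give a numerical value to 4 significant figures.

A ≈ 1.314 nm^(-5/2)

Require ∫ |φ|² du = 1 over the whole domain.
Differentiating ∫e^(−αu²) du = √(π/α) under α to get the higher moments, the integral (without the A² prefactor) comes out to 3·√(π)·a^5/4.
Hence A² = 1/[3·√(π)·a^5/4].
With a = 0.8469: A² = 1.7266 and A = 1.3140.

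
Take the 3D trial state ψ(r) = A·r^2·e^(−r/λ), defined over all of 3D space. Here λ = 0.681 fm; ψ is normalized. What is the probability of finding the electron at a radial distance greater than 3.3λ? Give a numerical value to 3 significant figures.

With dV = 4πr²dr, the probability is ∫|ψ|² dV over r > 3.3λ.
Normalization gives A² = 1/(45·π·λ^7/2).
Substituting u = r/λ, A², 4π and the length scale all cancel in the ratio: P = ∫_{3.3}^{∞} u^6·e^(-2·u) du / ∫_{0}^{∞} u^6·e^(-2·u) du.
An antiderivative of u^6·e^(-2·u) is -(4·u^6 + 12·u^5 + 30·u^4 + 60·u^3 + 90·u^2 + 90·u + 45)·e^(-2·u)/8; evaluating from 3.3 to ∞ gives ≈ 2.8735, while the full integral is 45/8.
The region integral divided by the full integral gives P = 0.5108.

P ≈ 0.511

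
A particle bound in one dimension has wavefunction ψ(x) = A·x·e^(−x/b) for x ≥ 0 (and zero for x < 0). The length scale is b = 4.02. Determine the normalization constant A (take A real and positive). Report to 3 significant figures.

A ≈ 0.248

We need A² ∫|f|² dx = 1, taking the integral from 0 to ∞.
With ∫₀^∞ x^2 e^(−αx) dx = 2!/α^3, with ψ = A·x·e^(−x/b), the integral evaluates to A²·[b^3/4].
Hence A² = 1/[b^3/4].
Plugging in b = 4.02 yields A = 0.2481.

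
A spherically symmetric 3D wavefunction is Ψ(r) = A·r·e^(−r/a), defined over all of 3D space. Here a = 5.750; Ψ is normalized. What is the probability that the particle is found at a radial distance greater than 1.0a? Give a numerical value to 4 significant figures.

P ≈ 0.9473

With dV = 4πr²dr, the probability is ∫|Ψ|² dV over r > 1.0a.
The full normalization integral is A²·[3·π·a^5] = 1, fixing A².
Substituting u = r/a, A², 4π and the length scale all cancel in the ratio: P = ∫_{1.0}^{∞} u^4·e^(-2·u) du / ∫_{0}^{∞} u^4·e^(-2·u) du.
Using ∫ u^4·e^(-2·u) du = -(u^4/2 + u^3 + 3·u^2/2 + 3·u/2 + 3/4)·e^(-2·u), the numerator is 21·e^(-2)/4 and the denominator is 3/4.
The region integral divided by the full integral gives P = 0.94735.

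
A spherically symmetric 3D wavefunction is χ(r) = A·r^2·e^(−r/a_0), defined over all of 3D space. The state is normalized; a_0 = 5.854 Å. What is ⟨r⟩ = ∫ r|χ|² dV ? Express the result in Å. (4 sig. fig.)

The expectation value is the |χ|²-weighted average of r: ∫ r|χ|² 4πr² dr.
Evaluating both integrals, ⟨r⟩ = 7·a_0/2.
Putting a_0 = 5.854 gives 20.489.

⟨r⟩ ≈ 20.49 Å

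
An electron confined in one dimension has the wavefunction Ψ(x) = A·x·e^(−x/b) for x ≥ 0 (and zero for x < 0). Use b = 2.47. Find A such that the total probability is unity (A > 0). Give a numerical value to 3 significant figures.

We need A² ∫|f|² dx = 1, taking the integral from 0 to ∞.
The integral (without the A² prefactor) comes out to b^3/4.
Plugging in b = 2.47 yields A = 0.5152.

A ≈ 0.515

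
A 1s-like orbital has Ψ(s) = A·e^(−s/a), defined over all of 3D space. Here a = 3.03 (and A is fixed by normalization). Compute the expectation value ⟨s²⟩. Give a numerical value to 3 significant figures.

⟨s^2⟩ ≈ 27.5

⟨s²⟩ = ∫ s^2 |Ψ|² 4πs² ds over the full domain.
With ∫₀^∞ s^4 e^(−αs) ds = 4!/α^5, the ratio of the moment integral to the normalization integral gives ⟨s²⟩ = 3·a^2.
Putting a = 3.03 gives 27.54.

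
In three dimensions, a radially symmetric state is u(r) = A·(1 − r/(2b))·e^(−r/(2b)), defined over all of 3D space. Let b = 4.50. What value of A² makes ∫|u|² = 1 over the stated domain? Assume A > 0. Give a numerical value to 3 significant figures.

The normalization condition is ∫|u|² 4πr² dr = 1 from 0 to ∞.
(Spherical symmetry: dV = 4πr² dr.)
Recall ∫₀^∞ r^m e^(−r/β) dr = m!·β^(m+1), with u = A·(1 − r/(2b))·e^(−r/(2b)), the integral evaluates to A²·[8·π·b^3].
Setting this equal to 1 gives A² = 1/(8·π·b^3).
With b = 4.50: A² = 0.0004366 and A = 0.02090.

A^2 ≈ 0.000437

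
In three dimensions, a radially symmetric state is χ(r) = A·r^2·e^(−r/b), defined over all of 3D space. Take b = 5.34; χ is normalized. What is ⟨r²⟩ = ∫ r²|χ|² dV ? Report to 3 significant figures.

By definition ⟨r²⟩ = ∫ r^2 |χ(r)|² 4πr² dr.
Evaluating both integrals, ⟨r²⟩ = 14·b^2.
With b = 5.34, ⟨r^2⟩ = 399.2.

⟨r^2⟩ ≈ 399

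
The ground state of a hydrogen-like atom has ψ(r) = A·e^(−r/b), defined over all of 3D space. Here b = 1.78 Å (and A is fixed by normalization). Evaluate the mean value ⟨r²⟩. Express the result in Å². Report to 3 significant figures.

⟨r^2⟩ ≈ 9.51 Å^2

⟨r²⟩ = ∫ r^2 |ψ|² 4πr² dr over the full domain.
Since the A² factors cancel between numerator and denominator, ⟨r²⟩ = 3·b^2.
Putting b = 1.78 gives 9.505.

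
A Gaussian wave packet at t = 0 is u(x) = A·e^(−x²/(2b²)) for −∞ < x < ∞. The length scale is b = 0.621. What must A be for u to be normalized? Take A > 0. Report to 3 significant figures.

Normalization requires ∫|u|² dx = 1, integrated from −∞ to ∞.
The integral (without the A² prefactor) comes out to √(π)·b.
Setting this equal to 1 gives A² = 1/(√(π)·b).
With b = 0.621: A² = 0.9085 and A = 0.9532.

A ≈ 0.953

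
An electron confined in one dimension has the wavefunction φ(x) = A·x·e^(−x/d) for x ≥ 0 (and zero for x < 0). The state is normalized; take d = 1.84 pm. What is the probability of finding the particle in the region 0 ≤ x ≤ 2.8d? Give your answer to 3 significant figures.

|φ|² is the probability density, so P = ∫_{0}^{2.8d} |φ|² dx.
The normalization integral ∫|φ|²dx over the whole domain equals d^3/4·A², and A² cancels in the ratio.
Substituting u = x/d, A² and the length scale cancel in the ratio: P = ∫_{0}^{2.8} u^2·e^(-2·u) du / ∫_{0}^{∞} u^2·e^(-2·u) du.
Using ∫ u^2·e^(-2·u) du = -(2·u^2 + 2·u + 1)·e^(-2·u)/4, the numerator is 1/4 - 557·e^(-28/5)/100 and the denominator is 1/4.
Taking the ratio, P = 0.9176.

P ≈ 0.918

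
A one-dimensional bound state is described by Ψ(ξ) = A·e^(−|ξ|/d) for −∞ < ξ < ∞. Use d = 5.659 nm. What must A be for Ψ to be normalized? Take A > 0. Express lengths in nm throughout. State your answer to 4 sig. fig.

Require ∫ |Ψ|² dξ = 1 over the whole domain.
The integral (without the A² prefactor) comes out to d.
So A² = (d)^(−1).
Plugging in d = 5.659 yields A = 0.42037.

A ≈ 0.4204 nm^(-1/2)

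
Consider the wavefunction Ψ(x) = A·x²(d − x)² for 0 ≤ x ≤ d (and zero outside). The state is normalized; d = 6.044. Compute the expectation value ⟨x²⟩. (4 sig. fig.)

By definition ⟨x²⟩ = ∫ x^2 |Ψ(x)|² dx.
Expanding the polynomial and integrating term by term, the ratio of the moment integral to the normalization integral gives ⟨x²⟩ = 3·d^2/11.
Putting d = 6.044 gives 9.9627.

⟨x^2⟩ ≈ 9.963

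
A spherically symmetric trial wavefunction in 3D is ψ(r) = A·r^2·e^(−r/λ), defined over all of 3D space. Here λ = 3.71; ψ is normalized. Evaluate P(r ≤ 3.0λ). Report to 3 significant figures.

Integrate the radial probability density 4πr²|ψ|² over r ≤ 3.0λ.
A² is fixed by ∫₀^∞ 4πr²|ψ|² dr = 1, i.e. A² = (45·π·λ^7/2)^(−1).
Substituting u = r/λ, A², 4π and the length scale all cancel in the ratio: P = ∫_{0}^{3.0} u^6·e^(-2·u) du / ∫_{0}^{∞} u^6·e^(-2·u) du.
An antiderivative of u^6·e^(-2·u) is -(4·u^6 + 12·u^5 + 30·u^4 + 60·u^3 + 90·u^2 + 90·u + 45)·e^(-2·u)/8; evaluating from 0 to 3.0 gives ≈ 2.2145, while the full integral is 45/8.
The region integral divided by the full integral gives P = 0.3937.

P ≈ 0.394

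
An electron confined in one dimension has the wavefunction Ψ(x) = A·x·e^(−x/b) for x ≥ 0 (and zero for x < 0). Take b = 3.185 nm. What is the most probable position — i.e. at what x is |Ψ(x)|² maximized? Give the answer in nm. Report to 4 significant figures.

x ≈ 3.185 nm

Differentiate |Ψ(x)|² with respect to x and set to zero.
This gives x = b.
With b = 3.185, the most probable position is 3.1850 nm.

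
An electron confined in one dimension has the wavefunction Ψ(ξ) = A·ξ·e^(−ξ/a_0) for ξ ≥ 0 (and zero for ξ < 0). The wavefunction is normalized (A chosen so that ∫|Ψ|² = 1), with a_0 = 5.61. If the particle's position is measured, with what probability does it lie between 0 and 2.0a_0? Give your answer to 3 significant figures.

The probability is P = ∫ |Ψ|² dξ over [0, 2.0a_0].
The normalization integral ∫|Ψ|²dξ over the whole domain equals a_0^3/4·A², and A² cancels in the ratio.
Let u = ξ/a_0; then A² and the length scale cancel, so P = ∫_{0}^{2.0} u^2·e^(-2·u) du ÷ ∫_{0}^{∞} u^2·e^(-2·u) du.
Using ∫ u^2·e^(-2·u) du = -(2·u^2 + 2·u + 1)·e^(-2·u)/4, the numerator is 1/4 - 13·e^(-4)/4 and the denominator is 1/4.
Evaluating gives P = 0.7619.

P ≈ 0.762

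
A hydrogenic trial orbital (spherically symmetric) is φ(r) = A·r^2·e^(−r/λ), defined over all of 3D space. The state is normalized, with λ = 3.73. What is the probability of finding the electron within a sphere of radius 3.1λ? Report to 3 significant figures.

P ≈ 0.426

With dV = 4πr²dr, the probability is ∫|φ|² dV over r ≤ 3.1λ.
The full normalization integral is A²·[45·π·λ^7/2] = 1, fixing A².
Substituting u = r/λ, A², 4π and the length scale all cancel in the ratio: P = ∫_{0}^{3.1} u^6·e^(-2·u) du / ∫_{0}^{∞} u^6·e^(-2·u) du.
With ∫ u^6·e^(-2·u) du = -(4·u^6 + 12·u^5 + 30·u^4 + 60·u^3 + 90·u^2 + 90·u + 45)·e^(-2·u)/8 + C, the region integral is ≈ 2.3951 and the full one is 45/8.
Taking the ratio yields P = 0.4258.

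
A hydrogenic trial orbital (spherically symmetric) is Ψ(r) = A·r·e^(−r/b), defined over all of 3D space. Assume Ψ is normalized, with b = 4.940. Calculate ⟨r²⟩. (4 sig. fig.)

⟨r^2⟩ ≈ 183.0

⟨r²⟩ = ∫ r^2 |Ψ|² 4πr² dr over the full domain.
Since the A² factors cancel between numerator and denominator, ⟨r²⟩ = 15·b^2/2.
Putting b = 4.940 gives 183.03.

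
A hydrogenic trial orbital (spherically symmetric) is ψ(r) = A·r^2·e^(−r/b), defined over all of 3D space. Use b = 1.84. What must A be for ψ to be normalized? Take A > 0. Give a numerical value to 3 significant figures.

Require ∫ |ψ|² 4πr² dr = 1 over the whole domain.
(Spherical symmetry: dV = 4πr² dr.)
∫|ψ|² 4πr² dr = A²·(45·π·b^7/2).
Hence A² = 1/[45·π·b^7/2].
With b = 1.84: A² = 0.0001981 and A = 0.01408.

A ≈ 0.0141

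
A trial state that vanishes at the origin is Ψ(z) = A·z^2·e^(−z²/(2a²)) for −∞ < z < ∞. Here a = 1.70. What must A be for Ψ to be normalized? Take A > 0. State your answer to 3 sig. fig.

A ≈ 0.230

The normalization condition is ∫|Ψ|² dz = 1 from −∞ to ∞.
With ∫_{−∞}^{∞} z^(2m) e^(−αz²) dz = (2m−1)!!·√π / (2^m α^(m+1/2)), the integral (without the A² prefactor) comes out to 3·√(π)·a^5/4.
Substituting a = 1.70 gives A² = 0.05298, so A = 0.2302.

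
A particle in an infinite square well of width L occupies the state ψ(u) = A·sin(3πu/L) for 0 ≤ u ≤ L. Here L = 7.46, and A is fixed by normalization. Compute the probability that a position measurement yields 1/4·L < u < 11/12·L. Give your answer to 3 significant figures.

The probability is P = ∫ |ψ|² du over [1/4·L, 11/12·L].
With A² fixed by ∫|ψ|² = 1, i.e. A² = (L/2)^(−1), substitute and integrate.
In terms of t = u/L (A² and the length scale cancel between numerator and denominator), P = [∫_{1/4}^{11/12} sin(3·π·t)^2 dt] / [∫_{0}^{1} sin(3·π·t)^2 dt].
Using ∫ sin(3·π·t)^2 dt = t/2 - sin(6·π·t)/(12·π), the numerator is 1/3 and the denominator is 1/2.
Taking the ratio, P = 2/3.

P ≈ 0.667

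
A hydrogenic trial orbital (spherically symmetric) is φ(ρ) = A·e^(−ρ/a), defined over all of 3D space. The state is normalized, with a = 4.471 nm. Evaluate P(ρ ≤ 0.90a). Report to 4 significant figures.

P ≈ 0.2694

With dV = 4πρ²dρ, the probability is ∫|φ|² dV over ρ ≤ 0.90a.
The full normalization integral is A²·[π·a^3] = 1, fixing A².
Substituting u = ρ/a, A², 4π and the length scale all cancel in the ratio: P = ∫_{0}^{0.90} u^2·e^(-2·u) du / ∫_{0}^{∞} u^2·e^(-2·u) du.
An antiderivative of u^2·e^(-2·u) is -(2·u^2 + 2·u + 1)·e^(-2·u)/4; evaluating from 0 to 0.90 gives 1/4 - 221·e^(-9/5)/200, while the full integral is 1/4.
The region integral divided by the full integral gives P = 0.26938.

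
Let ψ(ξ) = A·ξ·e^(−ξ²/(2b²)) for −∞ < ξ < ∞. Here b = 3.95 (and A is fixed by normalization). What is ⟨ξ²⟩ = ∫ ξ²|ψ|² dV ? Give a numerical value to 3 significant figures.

By definition ⟨ξ²⟩ = ∫ ξ^2 |ψ(ξ)|² dξ.
With ∫_{−∞}^{∞} ξ^(2m) e^(−αξ²) dξ = (2m−1)!!·√π / (2^m α^(m+1/2)), evaluating both integrals, ⟨ξ²⟩ = 3·b^2/2.
With b = 3.95, ⟨ξ^2⟩ = 23.40.

⟨ξ^2⟩ ≈ 23.4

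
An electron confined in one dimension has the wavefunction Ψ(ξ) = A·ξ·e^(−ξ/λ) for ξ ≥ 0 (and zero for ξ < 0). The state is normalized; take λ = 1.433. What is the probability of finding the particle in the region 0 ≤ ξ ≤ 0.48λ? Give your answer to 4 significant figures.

|Ψ|² is the probability density, so P = ∫_{0}^{0.48λ} |Ψ|² dξ.
Since A² = 1/(λ^3/4), this is the region integral divided by the full normalization integral.
Let u = ξ/λ; then A² and the length scale cancel, so P = ∫_{0}^{0.48} u^2·e^(-2·u) du ÷ ∫_{0}^{∞} u^2·e^(-2·u) du.
Using ∫ u^2·e^(-2·u) du = -(2·u^2 + 2·u + 1)·e^(-2·u)/4, the numerator is 1/4 - 1513·e^(-24/25)/2500 and the denominator is 1/4.
Taking the ratio, P = 0.073093.

P ≈ 0.07309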